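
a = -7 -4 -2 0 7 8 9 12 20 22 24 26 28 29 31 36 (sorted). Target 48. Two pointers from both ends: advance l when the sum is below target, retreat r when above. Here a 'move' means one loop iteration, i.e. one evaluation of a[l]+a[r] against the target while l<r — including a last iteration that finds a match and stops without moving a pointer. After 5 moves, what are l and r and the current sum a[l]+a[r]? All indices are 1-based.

[1,16] -7+36=29 <48 → l++
[2,16] -4+36=32 <48 → l++
[3,16] -2+36=34 <48 → l++
[4,16] 0+36=36 <48 → l++
[5,16] 7+36=43 <48 → l++

l=6, r=16, sum=44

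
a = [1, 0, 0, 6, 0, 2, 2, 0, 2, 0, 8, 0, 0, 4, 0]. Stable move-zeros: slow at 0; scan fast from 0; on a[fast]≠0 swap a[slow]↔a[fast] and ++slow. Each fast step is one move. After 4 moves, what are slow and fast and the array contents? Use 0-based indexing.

slow=2, fast=4, a=[1, 6, 0, 0, 0, 2, 2, 0, 2, 0, 8, 0, 0, 4, 0]

(s=0,f=0) a[fast]=1≠0 swap→a[0]=1 → slow++,fast++
(s=1,f=1) a[fast]=0 → fast++
(s=1,f=2) a[fast]=0 → fast++
(s=1,f=3) a[fast]=6≠0 swap→a[1]=6 → slow++,fast++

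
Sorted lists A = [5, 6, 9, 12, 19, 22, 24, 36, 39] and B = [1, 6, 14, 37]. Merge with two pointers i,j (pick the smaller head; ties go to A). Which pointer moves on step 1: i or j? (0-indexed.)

j

i=0 j=0: A[i]=5>B[j]=1 take 1, j++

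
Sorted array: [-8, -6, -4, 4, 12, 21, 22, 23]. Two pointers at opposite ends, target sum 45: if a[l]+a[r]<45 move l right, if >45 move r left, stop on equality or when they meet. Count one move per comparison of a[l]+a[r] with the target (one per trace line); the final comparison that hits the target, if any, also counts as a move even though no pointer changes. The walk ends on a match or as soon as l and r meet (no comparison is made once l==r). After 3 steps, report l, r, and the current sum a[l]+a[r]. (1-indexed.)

l=4, r=8, sum=27

[1,8] -8+23=15 <45 → l++
[2,8] -6+23=17 <45 → l++
[3,8] -4+23=19 <45 → l++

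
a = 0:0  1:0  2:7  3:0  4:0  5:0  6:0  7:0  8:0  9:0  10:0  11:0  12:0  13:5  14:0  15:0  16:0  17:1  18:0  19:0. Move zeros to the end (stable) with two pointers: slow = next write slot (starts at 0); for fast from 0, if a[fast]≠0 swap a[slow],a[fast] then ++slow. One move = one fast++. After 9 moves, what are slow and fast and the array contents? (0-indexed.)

slow=1, fast=9, a=[7, 0, 0, 0, 0, 0, 0, 0, 0, 0, 0, 0, 0, 5, 0, 0, 0, 1, 0, 0]

(s=0,f=0) a[fast]=0 → fast++
(s=0,f=1) a[fast]=0 → fast++
(s=0,f=2) a[fast]=7≠0 swap→a[0]=7 → slow++,fast++
(s=1,f=3) a[fast]=0 → fast++
(s=1,f=4) a[fast]=0 → fast++
(s=1,f=5) a[fast]=0 → fast++
(s=1,f=6) a[fast]=0 → fast++
(s=1,f=7) a[fast]=0 → fast++
(s=1,f=8) a[fast]=0 → fast++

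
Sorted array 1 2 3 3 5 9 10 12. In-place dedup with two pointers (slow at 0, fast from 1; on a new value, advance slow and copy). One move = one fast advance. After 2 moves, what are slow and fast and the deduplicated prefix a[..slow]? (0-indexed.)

slow=2, fast=3, prefix=[1, 2, 3]

(s=0,f=1) a[fast]=2≠a[slow]=1 write a[1]=2 → slow++,fast++
(s=1,f=2) a[fast]=3≠a[slow]=2 write a[2]=3 → slow++,fast++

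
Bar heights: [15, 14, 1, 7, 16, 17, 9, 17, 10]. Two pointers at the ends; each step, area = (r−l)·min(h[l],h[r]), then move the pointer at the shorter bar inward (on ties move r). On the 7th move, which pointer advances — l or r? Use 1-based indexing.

[1,9] min(15,10)*8=80 best=80 * → r--
[1,8] min(15,17)*7=105 best=105 * → l++
[2,8] min(14,17)*6=84 best=105 → l++
[3,8] min(1,17)*5=5 best=105 → l++
[4,8] min(7,17)*4=28 best=105 → l++
[5,8] min(16,17)*3=48 best=105 → l++
[6,8] min(17,17)*2=34 best=105 → r--

r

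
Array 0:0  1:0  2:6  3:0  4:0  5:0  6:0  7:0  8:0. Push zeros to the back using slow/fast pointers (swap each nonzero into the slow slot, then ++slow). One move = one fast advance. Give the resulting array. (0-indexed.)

[6, 0, 0, 0, 0, 0, 0, 0, 0]

(s=0,f=0) a[fast]=0 → fast++
(s=0,f=1) a[fast]=0 → fast++
(s=0,f=2) a[fast]=6≠0 swap→a[0]=6 → slow++,fast++
(s=1,f=3) a[fast]=0 → fast++
(s=1,f=4) a[fast]=0 → fast++
(s=1,f=5) a[fast]=0 → fast++
(s=1,f=6) a[fast]=0 → fast++
(s=1,f=7) a[fast]=0 → fast++
(s=1,f=8) a[fast]=0 → fast++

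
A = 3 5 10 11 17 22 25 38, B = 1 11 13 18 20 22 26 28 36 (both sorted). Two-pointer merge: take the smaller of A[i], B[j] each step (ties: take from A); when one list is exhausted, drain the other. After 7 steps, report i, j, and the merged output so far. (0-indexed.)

i=0 j=0: A[i]=3>B[j]=1 take 1, j++
i=0 j=1: A[i]=3<=B[j]=11 take 3, i++
i=1 j=1: A[i]=5<=B[j]=11 take 5, i++
i=2 j=1: A[i]=10<=B[j]=11 take 10, i++
i=3 j=1: A[i]=11<=B[j]=11 take 11, i++
i=4 j=1: A[i]=17>B[j]=11 take 11, j++
i=4 j=2: A[i]=17>B[j]=13 take 13, j++

i=4, j=3, merged so far=[1, 3, 5, 10, 11, 11, 13]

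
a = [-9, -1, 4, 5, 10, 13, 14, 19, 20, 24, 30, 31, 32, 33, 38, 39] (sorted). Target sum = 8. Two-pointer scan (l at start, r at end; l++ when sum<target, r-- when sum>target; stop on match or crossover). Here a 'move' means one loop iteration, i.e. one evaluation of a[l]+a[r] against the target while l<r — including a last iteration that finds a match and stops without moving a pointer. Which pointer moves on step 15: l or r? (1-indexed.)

r

l=1 r=16: -9+39=30 >8, r--
l=1 r=15: -9+38=29 >8, r--
l=1 r=14: -9+33=24 >8, r--
l=1 r=13: -9+32=23 >8, r--
l=1 r=12: -9+31=22 >8, r--
l=1 r=11: -9+30=21 >8, r--
l=1 r=10: -9+24=15 >8, r--
l=1 r=9: -9+20=11 >8, r--
l=1 r=8: -9+19=10 >8, r--
l=1 r=7: -9+14=5 <8, l++
l=2 r=7: -1+14=13 >8, r--
l=2 r=6: -1+13=12 >8, r--
l=2 r=5: -1+10=9 >8, r--
l=2 r=4: -1+5=4 <8, l++
l=3 r=4: 4+5=9 >8, r--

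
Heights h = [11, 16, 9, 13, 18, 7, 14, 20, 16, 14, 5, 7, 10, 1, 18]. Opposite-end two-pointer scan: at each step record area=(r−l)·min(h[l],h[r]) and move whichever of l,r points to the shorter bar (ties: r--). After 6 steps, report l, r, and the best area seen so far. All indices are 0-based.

l=4, r=12, best area=208

l=0 r=14: min(11,18)*14=154 best=154 *, l++
l=1 r=14: min(16,18)*13=208 best=208 *, l++
l=2 r=14: min(9,18)*12=108 best=208, l++
l=3 r=14: min(13,18)*11=143 best=208, l++
l=4 r=14: min(18,18)*10=180 best=208, r--
l=4 r=13: min(18,1)*9=9 best=208, r--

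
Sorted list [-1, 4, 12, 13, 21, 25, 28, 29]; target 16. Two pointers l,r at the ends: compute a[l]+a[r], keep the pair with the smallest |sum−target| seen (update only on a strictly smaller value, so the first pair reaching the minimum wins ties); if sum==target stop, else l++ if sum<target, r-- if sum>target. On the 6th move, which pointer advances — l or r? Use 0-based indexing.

r

[0,7] -1+29=28 d=12 * → r--
[0,6] -1+28=27 d=11 * → r--
[0,5] -1+25=24 d=8 * → r--
[0,4] -1+21=20 d=4 * → r--
[0,3] -1+13=12 d=4 → l++
[1,3] 4+13=17 d=1 * → r--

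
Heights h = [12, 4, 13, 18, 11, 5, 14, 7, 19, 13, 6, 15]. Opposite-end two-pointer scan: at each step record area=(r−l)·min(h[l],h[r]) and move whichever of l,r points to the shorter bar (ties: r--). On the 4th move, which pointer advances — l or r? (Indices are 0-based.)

r

[0,11] min(12,15)*11=132 best=132 * → l++
[1,11] min(4,15)*10=40 best=132 → l++
[2,11] min(13,15)*9=117 best=132 → l++
[3,11] min(18,15)*8=120 best=132 → r--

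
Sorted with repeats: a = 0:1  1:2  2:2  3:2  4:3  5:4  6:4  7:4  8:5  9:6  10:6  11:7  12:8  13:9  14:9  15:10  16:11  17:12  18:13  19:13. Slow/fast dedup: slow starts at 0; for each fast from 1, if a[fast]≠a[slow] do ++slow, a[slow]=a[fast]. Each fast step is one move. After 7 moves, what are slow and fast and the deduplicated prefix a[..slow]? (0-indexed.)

slow=3, fast=8, prefix=[1, 2, 3, 4]

(s=0,f=1) a[fast]=2≠a[slow]=1 write a[1]=2 → slow++,fast++
(s=1,f=2) a[fast]=2=a[slow] dup → fast++
(s=1,f=3) a[fast]=2=a[slow] dup → fast++
(s=1,f=4) a[fast]=3≠a[slow]=2 write a[2]=3 → slow++,fast++
(s=2,f=5) a[fast]=4≠a[slow]=3 write a[3]=4 → slow++,fast++
(s=3,f=6) a[fast]=4=a[slow] dup → fast++
(s=3,f=7) a[fast]=4=a[slow] dup → fast++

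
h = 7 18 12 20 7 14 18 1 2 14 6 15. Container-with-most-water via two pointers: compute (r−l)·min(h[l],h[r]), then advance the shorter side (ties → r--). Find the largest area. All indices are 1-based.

max area = 150

l=1 r=12: min(7,15)*11=77 best=77 *, l++
l=2 r=12: min(18,15)*10=150 best=150 *, r--
l=2 r=11: min(18,6)*9=54 best=150, r--
l=2 r=10: min(18,14)*8=112 best=150, r--
l=2 r=9: min(18,2)*7=14 best=150, r--
l=2 r=8: min(18,1)*6=6 best=150, r--
l=2 r=7: min(18,18)*5=90 best=150, r--
l=2 r=6: min(18,14)*4=56 best=150, r--
l=2 r=5: min(18,7)*3=21 best=150, r--
l=2 r=4: min(18,20)*2=36 best=150, l++
l=3 r=4: min(12,20)*1=12 best=150, l++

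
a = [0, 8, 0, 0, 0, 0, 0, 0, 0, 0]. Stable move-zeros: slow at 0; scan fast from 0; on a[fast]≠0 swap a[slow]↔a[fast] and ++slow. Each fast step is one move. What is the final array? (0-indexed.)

[8, 0, 0, 0, 0, 0, 0, 0, 0, 0]

slow=0 fast=0: a[fast]=0, fast++
slow=0 fast=1: a[fast]=8≠0 swap→a[0]=8, slow++,fast++
slow=1 fast=2: a[fast]=0, fast++
slow=1 fast=3: a[fast]=0, fast++
slow=1 fast=4: a[fast]=0, fast++
slow=1 fast=5: a[fast]=0, fast++
slow=1 fast=6: a[fast]=0, fast++
slow=1 fast=7: a[fast]=0, fast++
slow=1 fast=8: a[fast]=0, fast++
slow=1 fast=9: a[fast]=0, fast++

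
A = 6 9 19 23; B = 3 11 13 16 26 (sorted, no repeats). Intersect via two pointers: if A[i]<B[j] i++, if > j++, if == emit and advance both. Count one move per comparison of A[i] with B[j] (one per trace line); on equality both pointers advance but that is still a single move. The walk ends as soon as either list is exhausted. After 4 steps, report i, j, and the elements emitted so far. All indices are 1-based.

i=1 j=1: 6>3, j++
i=1 j=2: 6<11, i++
i=2 j=2: 9<11, i++
i=3 j=2: 19>11, j++

i=3, j=3, emitted=[]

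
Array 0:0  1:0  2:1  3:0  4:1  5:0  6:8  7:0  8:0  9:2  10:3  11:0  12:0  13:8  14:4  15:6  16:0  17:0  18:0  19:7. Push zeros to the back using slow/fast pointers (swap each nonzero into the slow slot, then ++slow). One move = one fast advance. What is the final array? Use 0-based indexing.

[1, 1, 8, 2, 3, 8, 4, 6, 7, 0, 0, 0, 0, 0, 0, 0, 0, 0, 0, 0]

slow=0 fast=0: a[fast]=0, fast++
slow=0 fast=1: a[fast]=0, fast++
slow=0 fast=2: a[fast]=1≠0 swap→a[0]=1, slow++,fast++
slow=1 fast=3: a[fast]=0, fast++
slow=1 fast=4: a[fast]=1≠0 swap→a[1]=1, slow++,fast++
slow=2 fast=5: a[fast]=0, fast++
slow=2 fast=6: a[fast]=8≠0 swap→a[2]=8, slow++,fast++
slow=3 fast=7: a[fast]=0, fast++
slow=3 fast=8: a[fast]=0, fast++
slow=3 fast=9: a[fast]=2≠0 swap→a[3]=2, slow++,fast++
slow=4 fast=10: a[fast]=3≠0 swap→a[4]=3, slow++,fast++
slow=5 fast=11: a[fast]=0, fast++
slow=5 fast=12: a[fast]=0, fast++
slow=5 fast=13: a[fast]=8≠0 swap→a[5]=8, slow++,fast++
slow=6 fast=14: a[fast]=4≠0 swap→a[6]=4, slow++,fast++
slow=7 fast=15: a[fast]=6≠0 swap→a[7]=6, slow++,fast++
slow=8 fast=16: a[fast]=0, fast++
slow=8 fast=17: a[fast]=0, fast++
slow=8 fast=18: a[fast]=0, fast++
slow=8 fast=19: a[fast]=7≠0 swap→a[8]=7, slow++,fast++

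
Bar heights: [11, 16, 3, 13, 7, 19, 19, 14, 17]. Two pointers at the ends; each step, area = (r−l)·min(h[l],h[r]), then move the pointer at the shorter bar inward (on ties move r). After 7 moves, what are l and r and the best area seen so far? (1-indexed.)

[1,9] min(11,17)*8=88 best=88 * → l++
[2,9] min(16,17)*7=112 best=112 * → l++
[3,9] min(3,17)*6=18 best=112 → l++
[4,9] min(13,17)*5=65 best=112 → l++
[5,9] min(7,17)*4=28 best=112 → l++
[6,9] min(19,17)*3=51 best=112 → r--
[6,8] min(19,14)*2=28 best=112 → r--

l=6, r=7, best area=112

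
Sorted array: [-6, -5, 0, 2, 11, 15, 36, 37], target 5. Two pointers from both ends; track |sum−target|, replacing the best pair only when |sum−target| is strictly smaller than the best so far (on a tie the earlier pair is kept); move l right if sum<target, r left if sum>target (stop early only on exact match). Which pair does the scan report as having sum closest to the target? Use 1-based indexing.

pair (-6, 11) with sum 5 (|Δ|=0)

[1,8] -6+37=31 d=26 * → r--
[1,7] -6+36=30 d=25 * → r--
[1,6] -6+15=9 d=4 * → r--
[1,5] -6+11=5 d=0 * → stop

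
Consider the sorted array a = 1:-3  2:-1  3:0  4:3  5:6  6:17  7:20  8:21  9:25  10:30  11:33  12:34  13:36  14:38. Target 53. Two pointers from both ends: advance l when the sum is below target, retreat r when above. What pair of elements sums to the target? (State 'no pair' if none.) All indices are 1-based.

(17, 36)

[1,14] -3+38=35 <53 → l++
[2,14] -1+38=37 <53 → l++
[3,14] 0+38=38 <53 → l++
[4,14] 3+38=41 <53 → l++
[5,14] 6+38=44 <53 → l++
[6,14] 17+38=55 >53 → r--
[6,13] 17+36=53 → found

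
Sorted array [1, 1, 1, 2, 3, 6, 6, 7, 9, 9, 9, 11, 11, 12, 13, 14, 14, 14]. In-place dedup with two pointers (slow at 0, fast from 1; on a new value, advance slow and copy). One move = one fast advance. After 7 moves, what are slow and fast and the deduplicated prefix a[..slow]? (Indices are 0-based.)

slow=4, fast=8, prefix=[1, 2, 3, 6, 7]

slow=0 fast=1: a[fast]=1=a[slow] dup, fast++
slow=0 fast=2: a[fast]=1=a[slow] dup, fast++
slow=0 fast=3: a[fast]=2≠a[slow]=1 write a[1]=2, slow++,fast++
slow=1 fast=4: a[fast]=3≠a[slow]=2 write a[2]=3, slow++,fast++
slow=2 fast=5: a[fast]=6≠a[slow]=3 write a[3]=6, slow++,fast++
slow=3 fast=6: a[fast]=6=a[slow] dup, fast++
slow=3 fast=7: a[fast]=7≠a[slow]=6 write a[4]=7, slow++,fast++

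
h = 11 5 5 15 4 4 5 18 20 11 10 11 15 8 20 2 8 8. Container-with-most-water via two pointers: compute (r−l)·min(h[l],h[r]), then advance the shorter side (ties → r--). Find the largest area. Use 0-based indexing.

[0,17] min(11,8)*17=136 best=136 * → r--
[0,16] min(11,8)*16=128 best=136 → r--
[0,15] min(11,2)*15=30 best=136 → r--
[0,14] min(11,20)*14=154 best=154 * → l++
[1,14] min(5,20)*13=65 best=154 → l++
[2,14] min(5,20)*12=60 best=154 → l++
[3,14] min(15,20)*11=165 best=165 * → l++
[4,14] min(4,20)*10=40 best=165 → l++
[5,14] min(4,20)*9=36 best=165 → l++
[6,14] min(5,20)*8=40 best=165 → l++
[7,14] min(18,20)*7=126 best=165 → l++
[8,14] min(20,20)*6=120 best=165 → r--
[8,13] min(20,8)*5=40 best=165 → r--
[8,12] min(20,15)*4=60 best=165 → r--
[8,11] min(20,11)*3=33 best=165 → r--
[8,10] min(20,10)*2=20 best=165 → r--
[8,9] min(20,11)*1=11 best=165 → r--

max area = 165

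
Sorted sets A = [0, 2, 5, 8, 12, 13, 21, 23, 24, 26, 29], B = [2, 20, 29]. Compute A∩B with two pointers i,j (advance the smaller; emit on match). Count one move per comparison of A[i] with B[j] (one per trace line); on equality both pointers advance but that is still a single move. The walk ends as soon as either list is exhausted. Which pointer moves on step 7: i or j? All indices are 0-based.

j

[i=0,j=0] 0<2 → i++
[i=1,j=0] 2==2 emit → i++,j++
[i=2,j=1] 5<20 → i++
[i=3,j=1] 8<20 → i++
[i=4,j=1] 12<20 → i++
[i=5,j=1] 13<20 → i++
[i=6,j=1] 21>20 → j++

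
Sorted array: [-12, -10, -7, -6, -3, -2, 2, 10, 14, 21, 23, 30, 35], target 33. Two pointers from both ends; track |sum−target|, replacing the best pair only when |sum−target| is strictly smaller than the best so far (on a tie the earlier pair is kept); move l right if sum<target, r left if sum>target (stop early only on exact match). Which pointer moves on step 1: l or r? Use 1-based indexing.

[1,13] -12+35=23 d=10 * → l++

l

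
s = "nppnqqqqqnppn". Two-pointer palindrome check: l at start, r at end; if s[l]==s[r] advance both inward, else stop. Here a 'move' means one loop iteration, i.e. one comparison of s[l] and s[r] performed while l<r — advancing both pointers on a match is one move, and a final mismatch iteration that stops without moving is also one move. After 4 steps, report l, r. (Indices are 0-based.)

l=0 r=12: 'n'=='n', l++,r--
l=1 r=11: 'p'=='p', l++,r--
l=2 r=10: 'p'=='p', l++,r--
l=3 r=9: 'n'=='n', l++,r--

l=4, r=8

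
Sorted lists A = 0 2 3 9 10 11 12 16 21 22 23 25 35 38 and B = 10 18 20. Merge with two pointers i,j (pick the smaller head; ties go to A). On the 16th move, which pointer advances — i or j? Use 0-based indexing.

i

i=0 j=0: A[i]=0<=B[j]=10 take 0, i++
i=1 j=0: A[i]=2<=B[j]=10 take 2, i++
i=2 j=0: A[i]=3<=B[j]=10 take 3, i++
i=3 j=0: A[i]=9<=B[j]=10 take 9, i++
i=4 j=0: A[i]=10<=B[j]=10 take 10, i++
i=5 j=0: A[i]=11>B[j]=10 take 10, j++
i=5 j=1: A[i]=11<=B[j]=18 take 11, i++
i=6 j=1: A[i]=12<=B[j]=18 take 12, i++
i=7 j=1: A[i]=16<=B[j]=18 take 16, i++
i=8 j=1: A[i]=21>B[j]=18 take 18, j++
i=8 j=2: A[i]=21>B[j]=20 take 20, j++
i=8 j=3: B done, take A[i]=21, i++
i=9 j=3: B done, take A[i]=22, i++
i=10 j=3: B done, take A[i]=23, i++
i=11 j=3: B done, take A[i]=25, i++
i=12 j=3: B done, take A[i]=35, i++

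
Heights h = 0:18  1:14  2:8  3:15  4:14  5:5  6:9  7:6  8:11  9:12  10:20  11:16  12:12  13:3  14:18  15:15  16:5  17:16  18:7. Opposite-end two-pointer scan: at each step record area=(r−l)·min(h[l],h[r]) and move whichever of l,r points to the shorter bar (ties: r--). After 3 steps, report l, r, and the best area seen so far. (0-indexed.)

[0,18] min(18,7)*18=126 best=126 * → r--
[0,17] min(18,16)*17=272 best=272 * → r--
[0,16] min(18,5)*16=80 best=272 → r--

l=0, r=15, best area=272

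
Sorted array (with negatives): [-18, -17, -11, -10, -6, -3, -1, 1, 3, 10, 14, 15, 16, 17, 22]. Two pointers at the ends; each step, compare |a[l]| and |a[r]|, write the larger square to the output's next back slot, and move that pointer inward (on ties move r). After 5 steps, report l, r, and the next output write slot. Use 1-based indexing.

l=1 r=15: |-18|<=|22| out[15]=484, r--
l=1 r=14: |-18|>|17| out[14]=324, l++
l=2 r=14: |-17|<=|17| out[13]=289, r--
l=2 r=13: |-17|>|16| out[12]=289, l++
l=3 r=13: |-11|<=|16| out[11]=256, r--

l=3, r=12, next write slot=10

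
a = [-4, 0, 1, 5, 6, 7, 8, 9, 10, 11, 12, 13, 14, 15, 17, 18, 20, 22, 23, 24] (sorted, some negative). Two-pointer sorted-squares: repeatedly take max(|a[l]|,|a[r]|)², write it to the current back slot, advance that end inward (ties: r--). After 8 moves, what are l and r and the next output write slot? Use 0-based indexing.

l=0 r=19: |-4|<=|24| out[19]=576, r--
l=0 r=18: |-4|<=|23| out[18]=529, r--
l=0 r=17: |-4|<=|22| out[17]=484, r--
l=0 r=16: |-4|<=|20| out[16]=400, r--
l=0 r=15: |-4|<=|18| out[15]=324, r--
l=0 r=14: |-4|<=|17| out[14]=289, r--
l=0 r=13: |-4|<=|15| out[13]=225, r--
l=0 r=12: |-4|<=|14| out[12]=196, r--

l=0, r=11, next write slot=11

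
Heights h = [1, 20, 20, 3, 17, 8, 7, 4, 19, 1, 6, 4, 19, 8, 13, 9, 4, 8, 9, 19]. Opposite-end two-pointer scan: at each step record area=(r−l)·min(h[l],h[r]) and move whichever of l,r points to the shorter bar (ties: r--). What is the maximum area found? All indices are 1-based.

[1,20] min(1,19)*19=19 best=19 * → l++
[2,20] min(20,19)*18=342 best=342 * → r--
[2,19] min(20,9)*17=153 best=342 → r--
[2,18] min(20,8)*16=128 best=342 → r--
[2,17] min(20,4)*15=60 best=342 → r--
[2,16] min(20,9)*14=126 best=342 → r--
[2,15] min(20,13)*13=169 best=342 → r--
[2,14] min(20,8)*12=96 best=342 → r--
[2,13] min(20,19)*11=209 best=342 → r--
[2,12] min(20,4)*10=40 best=342 → r--
[2,11] min(20,6)*9=54 best=342 → r--
[2,10] min(20,1)*8=8 best=342 → r--
[2,9] min(20,19)*7=133 best=342 → r--
[2,8] min(20,4)*6=24 best=342 → r--
[2,7] min(20,7)*5=35 best=342 → r--
[2,6] min(20,8)*4=32 best=342 → r--
[2,5] min(20,17)*3=51 best=342 → r--
[2,4] min(20,3)*2=6 best=342 → r--
[2,3] min(20,20)*1=20 best=342 → r--

max area = 342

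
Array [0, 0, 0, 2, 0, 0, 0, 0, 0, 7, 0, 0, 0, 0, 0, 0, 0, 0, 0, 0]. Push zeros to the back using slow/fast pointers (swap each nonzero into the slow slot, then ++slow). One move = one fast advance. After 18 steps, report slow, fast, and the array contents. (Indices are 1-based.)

slow=3, fast=19, a=[2, 7, 0, 0, 0, 0, 0, 0, 0, 0, 0, 0, 0, 0, 0, 0, 0, 0, 0, 0]

slow=1 fast=1: a[fast]=0, fast++
slow=1 fast=2: a[fast]=0, fast++
slow=1 fast=3: a[fast]=0, fast++
slow=1 fast=4: a[fast]=2≠0 swap→a[1]=2, slow++,fast++
slow=2 fast=5: a[fast]=0, fast++
slow=2 fast=6: a[fast]=0, fast++
slow=2 fast=7: a[fast]=0, fast++
slow=2 fast=8: a[fast]=0, fast++
slow=2 fast=9: a[fast]=0, fast++
slow=2 fast=10: a[fast]=7≠0 swap→a[2]=7, slow++,fast++
slow=3 fast=11: a[fast]=0, fast++
slow=3 fast=12: a[fast]=0, fast++
slow=3 fast=13: a[fast]=0, fast++
slow=3 fast=14: a[fast]=0, fast++
slow=3 fast=15: a[fast]=0, fast++
slow=3 fast=16: a[fast]=0, fast++
slow=3 fast=17: a[fast]=0, fast++
slow=3 fast=18: a[fast]=0, fast++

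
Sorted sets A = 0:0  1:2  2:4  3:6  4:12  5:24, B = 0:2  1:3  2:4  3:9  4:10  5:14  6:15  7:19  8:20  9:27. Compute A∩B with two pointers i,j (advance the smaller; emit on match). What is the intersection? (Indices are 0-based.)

intersection = [2, 4]

[i=0,j=0] 0<2 → i++
[i=1,j=0] 2==2 emit → i++,j++
[i=2,j=1] 4>3 → j++
[i=2,j=2] 4==4 emit → i++,j++
[i=3,j=3] 6<9 → i++
[i=4,j=3] 12>9 → j++
[i=4,j=4] 12>10 → j++
[i=4,j=5] 12<14 → i++
[i=5,j=5] 24>14 → j++
[i=5,j=6] 24>15 → j++
[i=5,j=7] 24>19 → j++
[i=5,j=8] 24>20 → j++
[i=5,j=9] 24<27 → i++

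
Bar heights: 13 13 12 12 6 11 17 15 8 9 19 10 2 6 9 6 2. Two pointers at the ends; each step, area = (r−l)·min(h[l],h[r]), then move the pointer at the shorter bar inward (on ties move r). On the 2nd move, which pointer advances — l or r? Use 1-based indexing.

l=1 r=17: min(13,2)*16=32 best=32 *, r--
l=1 r=16: min(13,6)*15=90 best=90 *, r--

r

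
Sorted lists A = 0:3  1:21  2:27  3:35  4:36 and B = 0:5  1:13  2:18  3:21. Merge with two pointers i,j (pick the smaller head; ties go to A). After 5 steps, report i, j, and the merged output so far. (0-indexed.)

i=2, j=3, merged so far=[3, 5, 13, 18, 21]

[i=0,j=0] A[i]=3<=B[j]=5 take 3 → i++
[i=1,j=0] A[i]=21>B[j]=5 take 5 → j++
[i=1,j=1] A[i]=21>B[j]=13 take 13 → j++
[i=1,j=2] A[i]=21>B[j]=18 take 18 → j++
[i=1,j=3] A[i]=21<=B[j]=21 take 21 → i++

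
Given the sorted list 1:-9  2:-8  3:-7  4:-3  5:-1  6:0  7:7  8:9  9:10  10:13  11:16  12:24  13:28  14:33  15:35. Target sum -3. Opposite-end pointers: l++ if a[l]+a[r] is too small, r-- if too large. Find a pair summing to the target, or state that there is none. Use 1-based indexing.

[1,15] -9+35=26 >-3 → r--
[1,14] -9+33=24 >-3 → r--
[1,13] -9+28=19 >-3 → r--
[1,12] -9+24=15 >-3 → r--
[1,11] -9+16=7 >-3 → r--
[1,10] -9+13=4 >-3 → r--
[1,9] -9+10=1 >-3 → r--
[1,8] -9+9=0 >-3 → r--
[1,7] -9+7=-2 >-3 → r--
[1,6] -9+0=-9 <-3 → l++
[2,6] -8+0=-8 <-3 → l++
[3,6] -7+0=-7 <-3 → l++
[4,6] -3+0=-3 → found

(-3, 0)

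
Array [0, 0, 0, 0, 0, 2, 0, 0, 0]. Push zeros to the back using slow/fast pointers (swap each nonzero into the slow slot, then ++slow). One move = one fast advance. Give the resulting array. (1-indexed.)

(s=1,f=1) a[fast]=0 → fast++
(s=1,f=2) a[fast]=0 → fast++
(s=1,f=3) a[fast]=0 → fast++
(s=1,f=4) a[fast]=0 → fast++
(s=1,f=5) a[fast]=0 → fast++
(s=1,f=6) a[fast]=2≠0 swap→a[1]=2 → slow++,fast++
(s=2,f=7) a[fast]=0 → fast++
(s=2,f=8) a[fast]=0 → fast++
(s=2,f=9) a[fast]=0 → fast++

[2, 0, 0, 0, 0, 0, 0, 0, 0]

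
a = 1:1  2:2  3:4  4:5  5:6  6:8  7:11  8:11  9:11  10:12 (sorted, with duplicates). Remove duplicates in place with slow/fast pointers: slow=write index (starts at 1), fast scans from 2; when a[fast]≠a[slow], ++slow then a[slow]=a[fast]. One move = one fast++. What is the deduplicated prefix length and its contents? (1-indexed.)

(s=1,f=2) a[fast]=2≠a[slow]=1 write a[2]=2 → slow++,fast++
(s=2,f=3) a[fast]=4≠a[slow]=2 write a[3]=4 → slow++,fast++
(s=3,f=4) a[fast]=5≠a[slow]=4 write a[4]=5 → slow++,fast++
(s=4,f=5) a[fast]=6≠a[slow]=5 write a[5]=6 → slow++,fast++
(s=5,f=6) a[fast]=8≠a[slow]=6 write a[6]=8 → slow++,fast++
(s=6,f=7) a[fast]=11≠a[slow]=8 write a[7]=11 → slow++,fast++
(s=7,f=8) a[fast]=11=a[slow] dup → fast++
(s=7,f=9) a[fast]=11=a[slow] dup → fast++
(s=7,f=10) a[fast]=12≠a[slow]=11 write a[8]=12 → slow++,fast++

length 8; prefix = [1, 2, 4, 5, 6, 8, 11, 12]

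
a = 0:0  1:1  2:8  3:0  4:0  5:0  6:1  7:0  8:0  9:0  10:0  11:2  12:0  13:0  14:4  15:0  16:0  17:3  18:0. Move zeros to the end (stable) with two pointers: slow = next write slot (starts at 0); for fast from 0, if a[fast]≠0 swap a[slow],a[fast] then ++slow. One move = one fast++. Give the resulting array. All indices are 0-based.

slow=0 fast=0: a[fast]=0, fast++
slow=0 fast=1: a[fast]=1≠0 swap→a[0]=1, slow++,fast++
slow=1 fast=2: a[fast]=8≠0 swap→a[1]=8, slow++,fast++
slow=2 fast=3: a[fast]=0, fast++
slow=2 fast=4: a[fast]=0, fast++
slow=2 fast=5: a[fast]=0, fast++
slow=2 fast=6: a[fast]=1≠0 swap→a[2]=1, slow++,fast++
slow=3 fast=7: a[fast]=0, fast++
slow=3 fast=8: a[fast]=0, fast++
slow=3 fast=9: a[fast]=0, fast++
slow=3 fast=10: a[fast]=0, fast++
slow=3 fast=11: a[fast]=2≠0 swap→a[3]=2, slow++,fast++
slow=4 fast=12: a[fast]=0, fast++
slow=4 fast=13: a[fast]=0, fast++
slow=4 fast=14: a[fast]=4≠0 swap→a[4]=4, slow++,fast++
slow=5 fast=15: a[fast]=0, fast++
slow=5 fast=16: a[fast]=0, fast++
slow=5 fast=17: a[fast]=3≠0 swap→a[5]=3, slow++,fast++
slow=6 fast=18: a[fast]=0, fast++

[1, 8, 1, 2, 4, 3, 0, 0, 0, 0, 0, 0, 0, 0, 0, 0, 0, 0, 0]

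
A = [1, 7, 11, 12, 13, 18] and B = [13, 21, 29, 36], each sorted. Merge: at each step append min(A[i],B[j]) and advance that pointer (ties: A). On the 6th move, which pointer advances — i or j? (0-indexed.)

j

i=0 j=0: A[i]=1<=B[j]=13 take 1, i++
i=1 j=0: A[i]=7<=B[j]=13 take 7, i++
i=2 j=0: A[i]=11<=B[j]=13 take 11, i++
i=3 j=0: A[i]=12<=B[j]=13 take 12, i++
i=4 j=0: A[i]=13<=B[j]=13 take 13, i++
i=5 j=0: A[i]=18>B[j]=13 take 13, j++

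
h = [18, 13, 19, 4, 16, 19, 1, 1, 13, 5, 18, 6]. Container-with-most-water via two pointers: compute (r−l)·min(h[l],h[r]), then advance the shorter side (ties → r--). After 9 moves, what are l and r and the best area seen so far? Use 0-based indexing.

[0,11] min(18,6)*11=66 best=66 * → r--
[0,10] min(18,18)*10=180 best=180 * → r--
[0,9] min(18,5)*9=45 best=180 → r--
[0,8] min(18,13)*8=104 best=180 → r--
[0,7] min(18,1)*7=7 best=180 → r--
[0,6] min(18,1)*6=6 best=180 → r--
[0,5] min(18,19)*5=90 best=180 → l++
[1,5] min(13,19)*4=52 best=180 → l++
[2,5] min(19,19)*3=57 best=180 → r--

l=2, r=4, best area=180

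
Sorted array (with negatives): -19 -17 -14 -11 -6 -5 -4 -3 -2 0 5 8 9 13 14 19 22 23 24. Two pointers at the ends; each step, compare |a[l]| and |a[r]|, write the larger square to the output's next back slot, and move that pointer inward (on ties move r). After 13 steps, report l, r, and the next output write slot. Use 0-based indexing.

l=0 r=18: |-19|<=|24| out[18]=576, r--
l=0 r=17: |-19|<=|23| out[17]=529, r--
l=0 r=16: |-19|<=|22| out[16]=484, r--
l=0 r=15: |-19|<=|19| out[15]=361, r--
l=0 r=14: |-19|>|14| out[14]=361, l++
l=1 r=14: |-17|>|14| out[13]=289, l++
l=2 r=14: |-14|<=|14| out[12]=196, r--
l=2 r=13: |-14|>|13| out[11]=196, l++
l=3 r=13: |-11|<=|13| out[10]=169, r--
l=3 r=12: |-11|>|9| out[9]=121, l++
l=4 r=12: |-6|<=|9| out[8]=81, r--
l=4 r=11: |-6|<=|8| out[7]=64, r--
l=4 r=10: |-6|>|5| out[6]=36, l++

l=5, r=10, next write slot=5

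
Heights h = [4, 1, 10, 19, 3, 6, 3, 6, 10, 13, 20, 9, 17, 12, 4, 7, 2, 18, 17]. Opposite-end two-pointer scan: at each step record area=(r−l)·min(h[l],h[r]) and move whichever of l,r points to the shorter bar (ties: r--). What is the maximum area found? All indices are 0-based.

max area = 255

l=0 r=18: min(4,17)*18=72 best=72 *, l++
l=1 r=18: min(1,17)*17=17 best=72, l++
l=2 r=18: min(10,17)*16=160 best=160 *, l++
l=3 r=18: min(19,17)*15=255 best=255 *, r--
l=3 r=17: min(19,18)*14=252 best=255, r--
l=3 r=16: min(19,2)*13=26 best=255, r--
l=3 r=15: min(19,7)*12=84 best=255, r--
l=3 r=14: min(19,4)*11=44 best=255, r--
l=3 r=13: min(19,12)*10=120 best=255, r--
l=3 r=12: min(19,17)*9=153 best=255, r--
l=3 r=11: min(19,9)*8=72 best=255, r--
l=3 r=10: min(19,20)*7=133 best=255, l++
l=4 r=10: min(3,20)*6=18 best=255, l++
l=5 r=10: min(6,20)*5=30 best=255, l++
l=6 r=10: min(3,20)*4=12 best=255, l++
l=7 r=10: min(6,20)*3=18 best=255, l++
l=8 r=10: min(10,20)*2=20 best=255, l++
l=9 r=10: min(13,20)*1=13 best=255, l++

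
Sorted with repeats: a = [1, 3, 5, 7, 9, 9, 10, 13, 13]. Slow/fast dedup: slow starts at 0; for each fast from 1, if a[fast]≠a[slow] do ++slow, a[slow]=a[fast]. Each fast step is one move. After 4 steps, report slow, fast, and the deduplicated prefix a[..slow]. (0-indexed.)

slow=4, fast=5, prefix=[1, 3, 5, 7, 9]

slow=0 fast=1: a[fast]=3≠a[slow]=1 write a[1]=3, slow++,fast++
slow=1 fast=2: a[fast]=5≠a[slow]=3 write a[2]=5, slow++,fast++
slow=2 fast=3: a[fast]=7≠a[slow]=5 write a[3]=7, slow++,fast++
slow=3 fast=4: a[fast]=9≠a[slow]=7 write a[4]=9, slow++,fast++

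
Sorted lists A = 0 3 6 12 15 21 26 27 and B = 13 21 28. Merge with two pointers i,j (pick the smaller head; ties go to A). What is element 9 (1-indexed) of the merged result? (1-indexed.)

merged[9] = 26

[i=1,j=1] A[i]=0<=B[j]=13 take 0 → i++
[i=2,j=1] A[i]=3<=B[j]=13 take 3 → i++
[i=3,j=1] A[i]=6<=B[j]=13 take 6 → i++
[i=4,j=1] A[i]=12<=B[j]=13 take 12 → i++
[i=5,j=1] A[i]=15>B[j]=13 take 13 → j++
[i=5,j=2] A[i]=15<=B[j]=21 take 15 → i++
[i=6,j=2] A[i]=21<=B[j]=21 take 21 → i++
[i=7,j=2] A[i]=26>B[j]=21 take 21 → j++
[i=7,j=3] A[i]=26<=B[j]=28 take 26 → i++
[i=8,j=3] A[i]=27<=B[j]=28 take 27 → i++
[i=9,j=3] A done, take B[j]=28 → j++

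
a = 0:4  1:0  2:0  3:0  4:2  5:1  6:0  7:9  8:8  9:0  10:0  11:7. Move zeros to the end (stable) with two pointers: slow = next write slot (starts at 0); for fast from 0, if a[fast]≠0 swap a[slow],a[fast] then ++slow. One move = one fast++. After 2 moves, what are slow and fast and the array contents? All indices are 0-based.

slow=1, fast=2, a=[4, 0, 0, 0, 2, 1, 0, 9, 8, 0, 0, 7]

slow=0 fast=0: a[fast]=4≠0 swap→a[0]=4, slow++,fast++
slow=1 fast=1: a[fast]=0, fast++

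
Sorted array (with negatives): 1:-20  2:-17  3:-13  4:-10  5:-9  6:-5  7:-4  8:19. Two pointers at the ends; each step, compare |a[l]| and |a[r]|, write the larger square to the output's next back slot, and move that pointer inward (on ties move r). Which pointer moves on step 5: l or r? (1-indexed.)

l=1 r=8: |-20|>|19| out[8]=400, l++
l=2 r=8: |-17|<=|19| out[7]=361, r--
l=2 r=7: |-17|>|-4| out[6]=289, l++
l=3 r=7: |-13|>|-4| out[5]=169, l++
l=4 r=7: |-10|>|-4| out[4]=100, l++

l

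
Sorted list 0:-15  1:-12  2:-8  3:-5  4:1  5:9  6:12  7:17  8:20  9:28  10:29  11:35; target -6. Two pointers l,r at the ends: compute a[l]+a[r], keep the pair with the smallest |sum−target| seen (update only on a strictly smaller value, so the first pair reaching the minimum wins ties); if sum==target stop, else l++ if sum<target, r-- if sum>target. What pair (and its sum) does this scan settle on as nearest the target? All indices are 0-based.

pair (-15, 9) with sum -6 (|Δ|=0)

l=0 r=11: -15+35=20 d=26 *, r--
l=0 r=10: -15+29=14 d=20 *, r--
l=0 r=9: -15+28=13 d=19 *, r--
l=0 r=8: -15+20=5 d=11 *, r--
l=0 r=7: -15+17=2 d=8 *, r--
l=0 r=6: -15+12=-3 d=3 *, r--
l=0 r=5: -15+9=-6 d=0 *, stop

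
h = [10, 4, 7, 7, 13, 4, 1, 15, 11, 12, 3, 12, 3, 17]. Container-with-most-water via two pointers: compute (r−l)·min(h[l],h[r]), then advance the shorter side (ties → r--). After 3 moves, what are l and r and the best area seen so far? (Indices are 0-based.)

l=0 r=13: min(10,17)*13=130 best=130 *, l++
l=1 r=13: min(4,17)*12=48 best=130, l++
l=2 r=13: min(7,17)*11=77 best=130, l++

l=3, r=13, best area=130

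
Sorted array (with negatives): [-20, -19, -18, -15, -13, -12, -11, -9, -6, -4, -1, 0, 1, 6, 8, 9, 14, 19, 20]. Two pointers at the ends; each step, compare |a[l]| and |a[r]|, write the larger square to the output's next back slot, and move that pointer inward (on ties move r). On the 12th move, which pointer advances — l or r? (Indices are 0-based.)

[0,18] |-20|<=|20| out[18]=400 → r--
[0,17] |-20|>|19| out[17]=400 → l++
[1,17] |-19|<=|19| out[16]=361 → r--
[1,16] |-19|>|14| out[15]=361 → l++
[2,16] |-18|>|14| out[14]=324 → l++
[3,16] |-15|>|14| out[13]=225 → l++
[4,16] |-13|<=|14| out[12]=196 → r--
[4,15] |-13|>|9| out[11]=169 → l++
[5,15] |-12|>|9| out[10]=144 → l++
[6,15] |-11|>|9| out[9]=121 → l++
[7,15] |-9|<=|9| out[8]=81 → r--
[7,14] |-9|>|8| out[7]=81 → l++

l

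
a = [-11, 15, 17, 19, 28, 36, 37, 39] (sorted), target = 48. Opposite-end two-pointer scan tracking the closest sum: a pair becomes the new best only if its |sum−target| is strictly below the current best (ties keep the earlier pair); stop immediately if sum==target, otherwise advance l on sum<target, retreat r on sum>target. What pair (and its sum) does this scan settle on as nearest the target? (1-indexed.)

pair (19, 28) with sum 47 (|Δ|=1)

l=1 r=8: -11+39=28 d=20 *, l++
l=2 r=8: 15+39=54 d=6 *, r--
l=2 r=7: 15+37=52 d=4 *, r--
l=2 r=6: 15+36=51 d=3 *, r--
l=2 r=5: 15+28=43 d=5, l++
l=3 r=5: 17+28=45 d=3, l++
l=4 r=5: 19+28=47 d=1 *, l++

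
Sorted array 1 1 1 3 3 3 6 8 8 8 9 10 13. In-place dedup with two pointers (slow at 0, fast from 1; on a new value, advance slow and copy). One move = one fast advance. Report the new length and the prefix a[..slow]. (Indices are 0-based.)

length 7; prefix = [1, 3, 6, 8, 9, 10, 13]

(s=0,f=1) a[fast]=1=a[slow] dup → fast++
(s=0,f=2) a[fast]=1=a[slow] dup → fast++
(s=0,f=3) a[fast]=3≠a[slow]=1 write a[1]=3 → slow++,fast++
(s=1,f=4) a[fast]=3=a[slow] dup → fast++
(s=1,f=5) a[fast]=3=a[slow] dup → fast++
(s=1,f=6) a[fast]=6≠a[slow]=3 write a[2]=6 → slow++,fast++
(s=2,f=7) a[fast]=8≠a[slow]=6 write a[3]=8 → slow++,fast++
(s=3,f=8) a[fast]=8=a[slow] dup → fast++
(s=3,f=9) a[fast]=8=a[slow] dup → fast++
(s=3,f=10) a[fast]=9≠a[slow]=8 write a[4]=9 → slow++,fast++
(s=4,f=11) a[fast]=10≠a[slow]=9 write a[5]=10 → slow++,fast++
(s=5,f=12) a[fast]=13≠a[slow]=10 write a[6]=13 → slow++,fast++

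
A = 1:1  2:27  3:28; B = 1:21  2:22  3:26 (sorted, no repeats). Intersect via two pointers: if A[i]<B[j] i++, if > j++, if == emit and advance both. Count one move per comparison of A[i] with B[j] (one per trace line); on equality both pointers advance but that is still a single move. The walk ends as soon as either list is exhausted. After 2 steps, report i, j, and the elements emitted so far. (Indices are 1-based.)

[i=1,j=1] 1<21 → i++
[i=2,j=1] 27>21 → j++

i=2, j=2, emitted=[]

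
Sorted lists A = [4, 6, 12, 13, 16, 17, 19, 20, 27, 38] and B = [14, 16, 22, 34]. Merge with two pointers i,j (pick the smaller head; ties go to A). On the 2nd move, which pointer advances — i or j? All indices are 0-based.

[i=0,j=0] A[i]=4<=B[j]=14 take 4 → i++
[i=1,j=0] A[i]=6<=B[j]=14 take 6 → i++

i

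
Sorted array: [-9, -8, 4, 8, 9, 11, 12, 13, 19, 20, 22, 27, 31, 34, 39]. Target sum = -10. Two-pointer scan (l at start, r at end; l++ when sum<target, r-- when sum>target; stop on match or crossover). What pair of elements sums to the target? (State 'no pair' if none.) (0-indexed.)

no pair

[0,14] -9+39=30 >-10 → r--
[0,13] -9+34=25 >-10 → r--
[0,12] -9+31=22 >-10 → r--
[0,11] -9+27=18 >-10 → r--
[0,10] -9+22=13 >-10 → r--
[0,9] -9+20=11 >-10 → r--
[0,8] -9+19=10 >-10 → r--
[0,7] -9+13=4 >-10 → r--
[0,6] -9+12=3 >-10 → r--
[0,5] -9+11=2 >-10 → r--
[0,4] -9+9=0 >-10 → r--
[0,3] -9+8=-1 >-10 → r--
[0,2] -9+4=-5 >-10 → r--
[0,1] -9+-8=-17 <-10 → l++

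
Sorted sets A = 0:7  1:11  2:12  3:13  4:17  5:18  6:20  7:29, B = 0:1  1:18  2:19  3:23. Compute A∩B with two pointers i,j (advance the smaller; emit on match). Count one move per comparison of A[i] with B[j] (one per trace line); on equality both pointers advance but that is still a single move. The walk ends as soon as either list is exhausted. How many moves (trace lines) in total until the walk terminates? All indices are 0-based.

i=0 j=0: 7>1, j++
i=0 j=1: 7<18, i++
i=1 j=1: 11<18, i++
i=2 j=1: 12<18, i++
i=3 j=1: 13<18, i++
i=4 j=1: 17<18, i++
i=5 j=1: 18==18 emit, i++,j++
i=6 j=2: 20>19, j++
i=6 j=3: 20<23, i++
i=7 j=3: 29>23, j++

10 moves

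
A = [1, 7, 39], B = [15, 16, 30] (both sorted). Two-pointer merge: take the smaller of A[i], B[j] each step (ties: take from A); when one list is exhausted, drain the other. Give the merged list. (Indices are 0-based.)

i=0 j=0: A[i]=1<=B[j]=15 take 1, i++
i=1 j=0: A[i]=7<=B[j]=15 take 7, i++
i=2 j=0: A[i]=39>B[j]=15 take 15, j++
i=2 j=1: A[i]=39>B[j]=16 take 16, j++
i=2 j=2: A[i]=39>B[j]=30 take 30, j++
i=2 j=3: B done, take A[i]=39, i++

[1, 7, 15, 16, 30, 39]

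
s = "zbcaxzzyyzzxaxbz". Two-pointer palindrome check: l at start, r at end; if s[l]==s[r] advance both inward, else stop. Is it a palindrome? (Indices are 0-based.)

not a palindrome (mismatch at 2,13)

l=0 r=15: 'z'=='z', l++,r--
l=1 r=14: 'b'=='b', l++,r--
l=2 r=13: 'c'!='x', stop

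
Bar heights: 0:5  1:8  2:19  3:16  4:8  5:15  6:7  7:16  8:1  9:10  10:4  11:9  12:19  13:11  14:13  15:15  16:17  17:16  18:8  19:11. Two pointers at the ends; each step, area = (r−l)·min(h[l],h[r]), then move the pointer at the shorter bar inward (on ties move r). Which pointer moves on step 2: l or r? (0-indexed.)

l=0 r=19: min(5,11)*19=95 best=95 *, l++
l=1 r=19: min(8,11)*18=144 best=144 *, l++

l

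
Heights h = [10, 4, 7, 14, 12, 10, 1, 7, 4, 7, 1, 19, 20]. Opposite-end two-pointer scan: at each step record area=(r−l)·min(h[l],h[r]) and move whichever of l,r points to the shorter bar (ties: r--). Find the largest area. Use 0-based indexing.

max area = 126

l=0 r=12: min(10,20)*12=120 best=120 *, l++
l=1 r=12: min(4,20)*11=44 best=120, l++
l=2 r=12: min(7,20)*10=70 best=120, l++
l=3 r=12: min(14,20)*9=126 best=126 *, l++
l=4 r=12: min(12,20)*8=96 best=126, l++
l=5 r=12: min(10,20)*7=70 best=126, l++
l=6 r=12: min(1,20)*6=6 best=126, l++
l=7 r=12: min(7,20)*5=35 best=126, l++
l=8 r=12: min(4,20)*4=16 best=126, l++
l=9 r=12: min(7,20)*3=21 best=126, l++
l=10 r=12: min(1,20)*2=2 best=126, l++
l=11 r=12: min(19,20)*1=19 best=126, l++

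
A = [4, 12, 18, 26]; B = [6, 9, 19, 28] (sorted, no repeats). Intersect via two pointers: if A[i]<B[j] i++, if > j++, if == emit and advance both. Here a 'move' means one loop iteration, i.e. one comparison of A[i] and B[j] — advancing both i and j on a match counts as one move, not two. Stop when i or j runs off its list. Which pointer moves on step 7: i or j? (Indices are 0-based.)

i

i=0 j=0: 4<6, i++
i=1 j=0: 12>6, j++
i=1 j=1: 12>9, j++
i=1 j=2: 12<19, i++
i=2 j=2: 18<19, i++
i=3 j=2: 26>19, j++
i=3 j=3: 26<28, i++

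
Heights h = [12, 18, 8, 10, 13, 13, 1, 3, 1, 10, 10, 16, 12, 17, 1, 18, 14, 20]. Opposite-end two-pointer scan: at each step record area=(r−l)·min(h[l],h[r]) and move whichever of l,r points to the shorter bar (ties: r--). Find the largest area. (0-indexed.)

max area = 288

[0,17] min(12,20)*17=204 best=204 * → l++
[1,17] min(18,20)*16=288 best=288 * → l++
[2,17] min(8,20)*15=120 best=288 → l++
[3,17] min(10,20)*14=140 best=288 → l++
[4,17] min(13,20)*13=169 best=288 → l++
[5,17] min(13,20)*12=156 best=288 → l++
[6,17] min(1,20)*11=11 best=288 → l++
[7,17] min(3,20)*10=30 best=288 → l++
[8,17] min(1,20)*9=9 best=288 → l++
[9,17] min(10,20)*8=80 best=288 → l++
[10,17] min(10,20)*7=70 best=288 → l++
[11,17] min(16,20)*6=96 best=288 → l++
[12,17] min(12,20)*5=60 best=288 → l++
[13,17] min(17,20)*4=68 best=288 → l++
[14,17] min(1,20)*3=3 best=288 → l++
[15,17] min(18,20)*2=36 best=288 → l++
[16,17] min(14,20)*1=14 best=288 → l++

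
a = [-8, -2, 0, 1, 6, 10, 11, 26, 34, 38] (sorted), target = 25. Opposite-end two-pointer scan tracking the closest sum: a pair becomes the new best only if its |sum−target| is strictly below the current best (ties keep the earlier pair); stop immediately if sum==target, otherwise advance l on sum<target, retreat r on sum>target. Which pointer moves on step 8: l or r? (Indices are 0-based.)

l

[0,9] -8+38=30 d=5 * → r--
[0,8] -8+34=26 d=1 * → r--
[0,7] -8+26=18 d=7 → l++
[1,7] -2+26=24 d=1 → l++
[2,7] 0+26=26 d=1 → r--
[2,6] 0+11=11 d=14 → l++
[3,6] 1+11=12 d=13 → l++
[4,6] 6+11=17 d=8 → l++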